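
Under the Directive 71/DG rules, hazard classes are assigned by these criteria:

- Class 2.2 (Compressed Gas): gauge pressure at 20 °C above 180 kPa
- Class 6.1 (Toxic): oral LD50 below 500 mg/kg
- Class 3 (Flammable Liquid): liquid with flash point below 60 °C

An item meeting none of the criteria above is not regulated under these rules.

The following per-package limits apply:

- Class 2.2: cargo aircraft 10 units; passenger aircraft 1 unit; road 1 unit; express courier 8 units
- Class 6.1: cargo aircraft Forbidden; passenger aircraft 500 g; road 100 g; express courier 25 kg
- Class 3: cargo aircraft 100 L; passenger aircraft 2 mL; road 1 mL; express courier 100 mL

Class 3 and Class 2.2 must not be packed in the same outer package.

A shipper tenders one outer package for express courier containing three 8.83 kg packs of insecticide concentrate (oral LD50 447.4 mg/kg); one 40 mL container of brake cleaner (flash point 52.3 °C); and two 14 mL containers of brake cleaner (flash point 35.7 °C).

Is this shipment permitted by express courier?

With oral LD50 447.4 mg/kg (< 500 mg/kg), the insecticide concentrate falls in Class 6.1.
The brake cleaner has flash point 52.3 °C, which is < 60 °C, so it is Class 3 (Flammable Liquid).
The brake cleaner has flash point 35.7 °C, which is < 60 °C, so it is Class 3 (Flammable Liquid).
Class 6.1 quantity: three 8.83 kg packs = 26.49 kg.
26.49 kg > 25 kg (express courier limit, Class 6.1) — over the limit.
Class 3 net quantity: 40 mL + (two 14 mL containers = 28 mL) = 68 mL.
68 mL is within the express courier limit of 100 mL for Class 3.
The segregation rule (Class 3 with Class 2.2) does not apply to Class 6.1 with Class 3.

No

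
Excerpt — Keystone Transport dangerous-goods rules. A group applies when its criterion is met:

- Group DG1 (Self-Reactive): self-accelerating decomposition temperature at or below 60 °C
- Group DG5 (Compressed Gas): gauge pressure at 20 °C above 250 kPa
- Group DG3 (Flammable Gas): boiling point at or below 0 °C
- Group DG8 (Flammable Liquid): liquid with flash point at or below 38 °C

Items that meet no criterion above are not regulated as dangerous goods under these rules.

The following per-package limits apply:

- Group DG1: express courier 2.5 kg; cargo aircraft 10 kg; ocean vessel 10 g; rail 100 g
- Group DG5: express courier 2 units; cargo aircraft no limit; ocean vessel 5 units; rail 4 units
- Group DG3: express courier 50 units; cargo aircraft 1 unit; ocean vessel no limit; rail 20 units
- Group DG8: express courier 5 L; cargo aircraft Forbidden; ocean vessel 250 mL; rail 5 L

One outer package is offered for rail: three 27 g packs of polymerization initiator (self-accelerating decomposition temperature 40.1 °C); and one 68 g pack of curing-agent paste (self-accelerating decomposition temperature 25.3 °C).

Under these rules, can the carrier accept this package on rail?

Self-accelerating decomposition temperature 40.1 °C meets the Group DG1 criterion (Self-Reactive), so the polymerization initiator is Group DG1.
Self-accelerating decomposition temperature 25.3 °C meets the Group DG1 criterion (Self-Reactive), so the curing-agent paste is Group DG1.
Group DG1 net quantity: (three 27 g packs = 81 g) + 68 g = 149 g.
149 g exceeds the rail limit of 100 g for Group DG1.

No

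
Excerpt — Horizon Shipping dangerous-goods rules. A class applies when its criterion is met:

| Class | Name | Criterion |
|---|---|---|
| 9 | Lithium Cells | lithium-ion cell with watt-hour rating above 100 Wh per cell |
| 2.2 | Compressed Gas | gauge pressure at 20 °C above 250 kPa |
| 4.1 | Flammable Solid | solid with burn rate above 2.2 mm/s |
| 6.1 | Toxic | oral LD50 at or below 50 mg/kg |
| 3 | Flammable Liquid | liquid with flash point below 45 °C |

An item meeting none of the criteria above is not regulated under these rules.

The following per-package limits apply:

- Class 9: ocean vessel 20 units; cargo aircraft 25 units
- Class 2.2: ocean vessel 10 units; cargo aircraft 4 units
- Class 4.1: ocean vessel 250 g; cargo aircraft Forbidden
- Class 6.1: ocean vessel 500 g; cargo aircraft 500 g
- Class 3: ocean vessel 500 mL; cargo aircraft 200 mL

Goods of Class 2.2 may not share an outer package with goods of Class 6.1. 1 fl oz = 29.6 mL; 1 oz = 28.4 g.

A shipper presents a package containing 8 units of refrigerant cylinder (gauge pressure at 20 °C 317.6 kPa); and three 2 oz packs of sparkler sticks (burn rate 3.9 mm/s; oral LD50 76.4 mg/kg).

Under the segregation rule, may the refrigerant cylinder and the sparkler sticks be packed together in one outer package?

Yes

The refrigerant cylinder has gauge pressure at 20 °C 317.6 kPa, which is > 250 kPa, so it is Class 2.2 (Compressed Gas).
Sparkler sticks: burn rate 3.9 mm/s > 2.2 mm/s → Class 4.1 (Flammable Solid).
No segregation rule bars Class 2.2 with Class 4.1.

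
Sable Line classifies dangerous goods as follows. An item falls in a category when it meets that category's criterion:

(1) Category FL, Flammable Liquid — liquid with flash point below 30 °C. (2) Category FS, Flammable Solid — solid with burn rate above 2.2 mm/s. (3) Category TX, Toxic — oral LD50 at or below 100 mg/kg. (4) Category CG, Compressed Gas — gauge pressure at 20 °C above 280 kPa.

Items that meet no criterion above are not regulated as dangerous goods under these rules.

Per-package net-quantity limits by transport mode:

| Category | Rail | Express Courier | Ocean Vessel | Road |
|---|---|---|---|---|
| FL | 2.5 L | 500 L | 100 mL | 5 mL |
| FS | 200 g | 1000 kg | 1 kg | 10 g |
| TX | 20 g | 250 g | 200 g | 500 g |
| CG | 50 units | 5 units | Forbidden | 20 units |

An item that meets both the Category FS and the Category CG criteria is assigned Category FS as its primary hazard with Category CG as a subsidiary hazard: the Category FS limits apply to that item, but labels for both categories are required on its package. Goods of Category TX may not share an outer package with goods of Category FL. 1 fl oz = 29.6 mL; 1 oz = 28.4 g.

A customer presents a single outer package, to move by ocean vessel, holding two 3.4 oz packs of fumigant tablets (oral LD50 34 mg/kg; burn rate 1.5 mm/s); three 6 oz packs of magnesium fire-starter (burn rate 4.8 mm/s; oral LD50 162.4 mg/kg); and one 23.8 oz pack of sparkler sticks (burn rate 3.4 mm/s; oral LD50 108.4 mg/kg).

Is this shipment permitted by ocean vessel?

With oral LD50 34 mg/kg (≤ 100 mg/kg), the fumigant tablets fall in Category TX.
Burn rate 4.8 mm/s meets the Category FS criterion (Flammable Solid), so the magnesium fire-starter is Category FS.
Sparkler sticks: burn rate 3.4 mm/s > 2.2 mm/s → Category FS (Flammable Solid).
Category FS net quantity: (three 6 oz packs = 511.2 g) + (one 23.8 oz pack = 675.92 g) = 1187.12 g.
That exceeds the Category FS ocean vessel limit of 1 kg.
Category TX quantity: two 3.4 oz packs = 193.12 g.
193.12 g ≤ 200 g (ocean vessel limit, Category TX) — within limit.
The segregation rule (Category TX with Category FL) does not apply to Category FS with Category TX.

No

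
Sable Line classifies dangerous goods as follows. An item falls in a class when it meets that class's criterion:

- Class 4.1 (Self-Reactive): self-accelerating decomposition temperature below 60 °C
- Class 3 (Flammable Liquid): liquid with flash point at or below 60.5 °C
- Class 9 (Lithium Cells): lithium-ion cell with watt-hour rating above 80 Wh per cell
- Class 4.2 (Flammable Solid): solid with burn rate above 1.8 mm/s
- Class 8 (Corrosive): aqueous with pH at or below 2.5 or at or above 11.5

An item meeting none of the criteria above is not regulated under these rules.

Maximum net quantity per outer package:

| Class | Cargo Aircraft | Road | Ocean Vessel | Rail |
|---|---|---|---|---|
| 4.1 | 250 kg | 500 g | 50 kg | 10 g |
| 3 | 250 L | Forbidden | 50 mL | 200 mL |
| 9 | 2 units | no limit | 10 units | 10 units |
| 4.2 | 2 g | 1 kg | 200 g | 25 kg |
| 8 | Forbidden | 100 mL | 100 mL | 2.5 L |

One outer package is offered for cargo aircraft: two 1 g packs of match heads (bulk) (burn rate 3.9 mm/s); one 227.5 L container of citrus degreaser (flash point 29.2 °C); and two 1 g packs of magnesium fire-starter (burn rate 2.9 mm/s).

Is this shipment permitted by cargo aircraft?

Match heads (bulk): burn rate 3.9 mm/s > 1.8 mm/s → Class 4.2 (Flammable Solid).
With flash point 29.2 °C (≤ 60.5 °C), the citrus degreaser falls in Class 3.
The magnesium fire-starter has burn rate 2.9 mm/s, which is > 1.8 mm/s, so it is Class 4.2 (Flammable Solid).
Class 4.2 net quantity: (two 1 g packs = 2 g) + (two 1 g packs = 2 g) = 4 g.
That exceeds the Class 4.2 cargo aircraft limit of 2 g.
Class 3 quantity: 227.5 L.
That is within the Class 3 cargo aircraft limit of 250 L.

No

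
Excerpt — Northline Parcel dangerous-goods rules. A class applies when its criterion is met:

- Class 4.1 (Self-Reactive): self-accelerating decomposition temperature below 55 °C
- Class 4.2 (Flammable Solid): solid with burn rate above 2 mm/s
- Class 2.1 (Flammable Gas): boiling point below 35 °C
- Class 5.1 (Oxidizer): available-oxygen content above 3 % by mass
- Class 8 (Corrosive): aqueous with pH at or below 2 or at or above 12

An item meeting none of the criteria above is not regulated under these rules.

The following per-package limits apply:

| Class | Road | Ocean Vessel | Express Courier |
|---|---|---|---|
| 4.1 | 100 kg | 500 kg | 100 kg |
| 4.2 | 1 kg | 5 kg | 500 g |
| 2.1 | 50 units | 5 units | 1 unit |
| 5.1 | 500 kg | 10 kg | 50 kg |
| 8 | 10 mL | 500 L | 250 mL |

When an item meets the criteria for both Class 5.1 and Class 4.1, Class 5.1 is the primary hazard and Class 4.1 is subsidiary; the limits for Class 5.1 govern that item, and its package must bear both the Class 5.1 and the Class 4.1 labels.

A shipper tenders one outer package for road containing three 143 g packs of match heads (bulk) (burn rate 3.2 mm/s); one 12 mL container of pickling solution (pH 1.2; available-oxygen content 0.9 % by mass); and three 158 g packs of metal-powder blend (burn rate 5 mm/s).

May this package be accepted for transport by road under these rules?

No

Burn rate 3.2 mm/s meets the Class 4.2 criterion (Flammable Solid), so the match heads (bulk) are Class 4.2.
pH 1.2 meets the Class 8 criterion (Corrosive), so the pickling solution is Class 8.
The metal-powder blend has burn rate 5 mm/s, which is > 2 mm/s, so it is Class 4.2 (Flammable Solid).
Total Class 4.2: (three 143 g packs = 429 g) + (three 158 g packs = 474 g) = 903 g.
That is within the Class 4.2 road limit of 1 kg.
Class 8 quantity: 12 mL.
That exceeds the Class 8 road limit of 10 mL.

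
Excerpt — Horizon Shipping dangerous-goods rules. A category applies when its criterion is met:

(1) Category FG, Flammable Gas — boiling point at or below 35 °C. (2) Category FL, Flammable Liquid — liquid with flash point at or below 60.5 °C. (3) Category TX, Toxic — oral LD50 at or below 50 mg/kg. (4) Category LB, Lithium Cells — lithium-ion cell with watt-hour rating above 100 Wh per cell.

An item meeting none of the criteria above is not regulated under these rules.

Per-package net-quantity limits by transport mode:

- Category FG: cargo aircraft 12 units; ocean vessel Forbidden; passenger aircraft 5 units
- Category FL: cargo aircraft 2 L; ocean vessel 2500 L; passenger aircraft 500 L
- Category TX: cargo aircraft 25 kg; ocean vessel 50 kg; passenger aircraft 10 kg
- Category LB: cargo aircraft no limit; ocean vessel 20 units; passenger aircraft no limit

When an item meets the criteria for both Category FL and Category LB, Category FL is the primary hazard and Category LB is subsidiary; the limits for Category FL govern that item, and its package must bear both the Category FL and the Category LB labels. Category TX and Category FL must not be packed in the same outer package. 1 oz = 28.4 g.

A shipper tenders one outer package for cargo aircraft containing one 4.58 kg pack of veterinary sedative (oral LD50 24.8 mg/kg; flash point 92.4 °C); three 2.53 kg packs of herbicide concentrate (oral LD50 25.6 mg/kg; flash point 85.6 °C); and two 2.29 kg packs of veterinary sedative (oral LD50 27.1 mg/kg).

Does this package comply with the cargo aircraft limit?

Yes

The veterinary sedative has oral LD50 24.8 mg/kg, which is ≤ 50 mg/kg, so it is Category TX (Toxic).
Herbicide concentrate: oral LD50 25.6 mg/kg ≤ 50 mg/kg → Category TX (Toxic).
Veterinary sedative: oral LD50 27.1 mg/kg ≤ 50 mg/kg → Category TX (Toxic).
Total Category TX: 4.58 kg + (three 2.53 kg packs = 7.59 kg) + (two 2.29 kg packs = 4.58 kg) = 16.75 kg.
16.75 kg is within the cargo aircraft limit of 25 kg for Category TX.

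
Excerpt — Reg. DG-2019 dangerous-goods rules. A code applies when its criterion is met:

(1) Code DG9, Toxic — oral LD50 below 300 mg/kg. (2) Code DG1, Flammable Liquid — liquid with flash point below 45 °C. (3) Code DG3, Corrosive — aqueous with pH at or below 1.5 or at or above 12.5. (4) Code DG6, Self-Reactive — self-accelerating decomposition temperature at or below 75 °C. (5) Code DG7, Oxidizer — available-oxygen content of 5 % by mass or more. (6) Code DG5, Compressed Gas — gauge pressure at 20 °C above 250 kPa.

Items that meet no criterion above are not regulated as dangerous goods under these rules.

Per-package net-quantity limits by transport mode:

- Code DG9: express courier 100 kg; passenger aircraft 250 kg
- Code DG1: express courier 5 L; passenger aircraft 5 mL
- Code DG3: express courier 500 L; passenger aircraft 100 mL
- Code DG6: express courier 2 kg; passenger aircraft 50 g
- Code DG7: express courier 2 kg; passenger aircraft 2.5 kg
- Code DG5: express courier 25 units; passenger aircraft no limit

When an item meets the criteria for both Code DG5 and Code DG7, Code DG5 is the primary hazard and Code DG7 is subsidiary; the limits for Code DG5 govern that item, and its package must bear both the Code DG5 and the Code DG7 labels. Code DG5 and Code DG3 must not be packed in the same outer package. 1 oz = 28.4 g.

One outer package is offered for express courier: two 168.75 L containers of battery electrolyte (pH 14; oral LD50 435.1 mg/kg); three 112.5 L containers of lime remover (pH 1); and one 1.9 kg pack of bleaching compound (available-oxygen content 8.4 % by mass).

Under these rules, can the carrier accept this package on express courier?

pH 14 meets the Code DG3 criterion (Corrosive), so the battery electrolyte is Code DG3.
The lime remover has pH 1, which is ≤ 1.5, so it is Code DG3 (Corrosive).
With available-oxygen content 8.4 % by mass (≥ 5 % by mass), the bleaching compound falls in Code DG7.
Code DG3 net quantity: (two 168.75 L containers = 337.5 L) + (three 112.5 L containers = 337.5 L) = 675 L.
675 L > 500 L (express courier limit, Code DG3) — over the limit.
Code DG7 quantity: 1.9 kg.
1.9 kg is within the express courier limit of 2 kg for Code DG7.
The segregation rule (Code DG5 with Code DG3) does not apply to Code DG3 with Code DG7.

No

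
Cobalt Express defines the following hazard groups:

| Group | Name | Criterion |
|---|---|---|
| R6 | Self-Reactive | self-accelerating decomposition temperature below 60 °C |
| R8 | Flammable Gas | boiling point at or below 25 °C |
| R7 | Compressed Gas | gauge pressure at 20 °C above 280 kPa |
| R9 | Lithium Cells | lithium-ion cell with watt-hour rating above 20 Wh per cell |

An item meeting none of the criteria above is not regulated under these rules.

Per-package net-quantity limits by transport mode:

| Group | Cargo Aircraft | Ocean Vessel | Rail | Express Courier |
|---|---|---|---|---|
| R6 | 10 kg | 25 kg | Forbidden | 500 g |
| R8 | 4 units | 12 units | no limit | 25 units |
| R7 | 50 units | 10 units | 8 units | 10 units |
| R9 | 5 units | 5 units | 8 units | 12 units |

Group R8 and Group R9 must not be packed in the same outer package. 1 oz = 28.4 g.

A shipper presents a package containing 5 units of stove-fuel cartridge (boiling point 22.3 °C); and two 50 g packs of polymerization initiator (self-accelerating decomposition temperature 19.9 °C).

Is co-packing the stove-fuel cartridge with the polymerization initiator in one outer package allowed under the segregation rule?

With boiling point 22.3 °C (≤ 25 °C), the stove-fuel cartridge falls in Group R8.
Self-accelerating decomposition temperature 19.9 °C meets the Group R6 criterion (Self-Reactive), so the polymerization initiator is Group R6.
No segregation rule bars Group R8 with Group R6.

Yes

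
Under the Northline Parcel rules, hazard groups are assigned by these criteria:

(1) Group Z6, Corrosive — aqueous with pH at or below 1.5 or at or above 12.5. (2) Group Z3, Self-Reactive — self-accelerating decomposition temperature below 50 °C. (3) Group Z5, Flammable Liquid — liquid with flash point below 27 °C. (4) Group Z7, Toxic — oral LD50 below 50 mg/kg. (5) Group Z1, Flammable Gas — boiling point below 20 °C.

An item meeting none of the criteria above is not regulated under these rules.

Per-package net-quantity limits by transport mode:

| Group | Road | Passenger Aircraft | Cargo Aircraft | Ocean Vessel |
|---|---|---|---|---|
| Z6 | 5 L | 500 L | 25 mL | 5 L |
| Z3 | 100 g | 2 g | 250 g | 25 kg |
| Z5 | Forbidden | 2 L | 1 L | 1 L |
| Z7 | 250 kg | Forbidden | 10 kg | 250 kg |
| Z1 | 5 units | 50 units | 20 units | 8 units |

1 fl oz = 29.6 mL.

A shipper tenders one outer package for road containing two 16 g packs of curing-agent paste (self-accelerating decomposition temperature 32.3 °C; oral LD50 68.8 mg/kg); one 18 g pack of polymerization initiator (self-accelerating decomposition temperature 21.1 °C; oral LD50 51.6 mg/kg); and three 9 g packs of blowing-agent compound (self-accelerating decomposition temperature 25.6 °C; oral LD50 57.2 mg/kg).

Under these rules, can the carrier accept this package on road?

Yes

With self-accelerating decomposition temperature 32.3 °C (< 50 °C), the curing-agent paste falls in Group Z3.
Polymerization initiator: self-accelerating decomposition temperature 21.1 °C < 50 °C → Group Z3 (Self-Reactive).
The blowing-agent compound has self-accelerating decomposition temperature 25.6 °C, which is < 50 °C, so it is Group Z3 (Self-Reactive).
Total Group Z3: (two 16 g packs = 32 g) + 18 g + (three 9 g packs = 27 g) = 77 g.
77 g ≤ 100 g (road limit, Group Z3) — within limit.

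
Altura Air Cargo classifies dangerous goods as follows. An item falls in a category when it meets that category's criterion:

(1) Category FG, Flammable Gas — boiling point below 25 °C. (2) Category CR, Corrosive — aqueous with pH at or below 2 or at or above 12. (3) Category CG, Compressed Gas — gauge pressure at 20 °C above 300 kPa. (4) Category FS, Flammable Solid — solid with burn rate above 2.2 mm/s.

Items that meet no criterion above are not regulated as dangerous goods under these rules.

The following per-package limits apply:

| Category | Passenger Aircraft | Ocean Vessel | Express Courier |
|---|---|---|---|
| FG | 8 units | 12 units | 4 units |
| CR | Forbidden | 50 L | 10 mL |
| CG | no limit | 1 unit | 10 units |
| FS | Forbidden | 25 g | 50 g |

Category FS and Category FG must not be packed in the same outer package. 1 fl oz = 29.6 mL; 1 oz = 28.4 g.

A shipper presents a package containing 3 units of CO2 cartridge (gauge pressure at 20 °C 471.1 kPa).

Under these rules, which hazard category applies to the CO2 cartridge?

Category CG

With gauge pressure at 20 °C 471.1 kPa (> 300 kPa), the CO2 cartridge falls in Category CG.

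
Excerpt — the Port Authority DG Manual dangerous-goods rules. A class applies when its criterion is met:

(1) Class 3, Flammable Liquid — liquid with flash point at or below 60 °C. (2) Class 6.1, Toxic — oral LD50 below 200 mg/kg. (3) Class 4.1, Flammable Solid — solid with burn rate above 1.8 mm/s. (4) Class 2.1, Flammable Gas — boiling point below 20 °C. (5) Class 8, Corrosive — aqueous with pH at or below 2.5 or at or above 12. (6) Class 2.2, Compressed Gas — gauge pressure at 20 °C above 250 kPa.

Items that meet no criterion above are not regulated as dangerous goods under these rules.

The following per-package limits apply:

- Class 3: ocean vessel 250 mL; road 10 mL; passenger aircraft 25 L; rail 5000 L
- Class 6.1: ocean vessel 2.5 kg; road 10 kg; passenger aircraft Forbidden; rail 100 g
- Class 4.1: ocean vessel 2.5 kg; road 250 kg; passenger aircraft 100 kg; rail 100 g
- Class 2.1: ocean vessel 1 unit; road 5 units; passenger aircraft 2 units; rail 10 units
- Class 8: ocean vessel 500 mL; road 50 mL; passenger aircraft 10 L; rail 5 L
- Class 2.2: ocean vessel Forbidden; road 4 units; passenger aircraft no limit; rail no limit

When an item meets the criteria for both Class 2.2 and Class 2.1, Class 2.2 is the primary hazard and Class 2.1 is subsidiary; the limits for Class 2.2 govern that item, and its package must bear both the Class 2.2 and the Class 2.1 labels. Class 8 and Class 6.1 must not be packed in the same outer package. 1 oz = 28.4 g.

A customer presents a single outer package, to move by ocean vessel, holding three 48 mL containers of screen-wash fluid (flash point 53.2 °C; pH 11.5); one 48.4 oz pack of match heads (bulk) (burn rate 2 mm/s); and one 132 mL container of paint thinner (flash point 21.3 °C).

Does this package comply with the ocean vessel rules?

Flash point 53.2 °C meets the Class 3 criterion (Flammable Liquid), so the screen-wash fluid is Class 3.
Match heads (bulk): burn rate 2 mm/s > 1.8 mm/s → Class 4.1 (Flammable Solid).
Paint thinner: flash point 21.3 °C ≤ 60 °C → Class 3 (Flammable Liquid).
Class 4.1 quantity: one 48.4 oz pack = 1374.56 g.
That is within the Class 4.1 ocean vessel limit of 2.5 kg.
Class 3 net quantity: (three 48 mL containers = 144 mL) + 132 mL = 276 mL.
276 mL > 250 mL (ocean vessel limit, Class 3) — over the limit.
The segregation rule (Class 8 with Class 6.1) does not apply to Class 4.1 with Class 3.

No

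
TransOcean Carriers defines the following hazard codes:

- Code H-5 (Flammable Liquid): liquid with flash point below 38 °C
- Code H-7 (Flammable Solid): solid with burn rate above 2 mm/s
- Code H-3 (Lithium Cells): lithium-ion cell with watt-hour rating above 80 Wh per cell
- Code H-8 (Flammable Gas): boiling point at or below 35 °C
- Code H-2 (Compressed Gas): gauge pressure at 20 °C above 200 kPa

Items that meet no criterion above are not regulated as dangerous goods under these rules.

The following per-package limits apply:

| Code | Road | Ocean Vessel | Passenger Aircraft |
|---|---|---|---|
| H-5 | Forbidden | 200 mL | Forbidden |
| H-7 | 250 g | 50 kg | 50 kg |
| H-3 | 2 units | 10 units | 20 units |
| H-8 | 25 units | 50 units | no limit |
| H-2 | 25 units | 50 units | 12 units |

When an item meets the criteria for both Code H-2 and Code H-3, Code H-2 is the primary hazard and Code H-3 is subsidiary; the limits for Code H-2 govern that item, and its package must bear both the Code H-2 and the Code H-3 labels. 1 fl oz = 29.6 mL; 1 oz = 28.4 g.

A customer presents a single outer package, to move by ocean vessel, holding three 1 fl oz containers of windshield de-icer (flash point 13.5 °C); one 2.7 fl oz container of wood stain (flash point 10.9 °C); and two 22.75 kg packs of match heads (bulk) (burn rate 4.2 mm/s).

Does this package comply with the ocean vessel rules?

Yes

Flash point 13.5 °C meets the Code H-5 criterion (Flammable Liquid), so the windshield de-icer is Code H-5.
Flash point 10.9 °C meets the Code H-5 criterion (Flammable Liquid), so the wood stain is Code H-5.
With burn rate 4.2 mm/s (> 2 mm/s), the match heads (bulk) fall in Code H-7.
Code H-5 net quantity: (three 1 fl oz containers = 88.8 mL) + (one 2.7 fl oz container = 79.92 mL) = 168.72 mL.
168.72 mL is within the ocean vessel limit of 200 mL for Code H-5.
Code H-7 quantity: two 22.75 kg packs = 45.5 kg.
45.5 kg is within the ocean vessel limit of 50 kg for Code H-7.
Every hazard code is within its ocean vessel limit and no segregation rule is violated.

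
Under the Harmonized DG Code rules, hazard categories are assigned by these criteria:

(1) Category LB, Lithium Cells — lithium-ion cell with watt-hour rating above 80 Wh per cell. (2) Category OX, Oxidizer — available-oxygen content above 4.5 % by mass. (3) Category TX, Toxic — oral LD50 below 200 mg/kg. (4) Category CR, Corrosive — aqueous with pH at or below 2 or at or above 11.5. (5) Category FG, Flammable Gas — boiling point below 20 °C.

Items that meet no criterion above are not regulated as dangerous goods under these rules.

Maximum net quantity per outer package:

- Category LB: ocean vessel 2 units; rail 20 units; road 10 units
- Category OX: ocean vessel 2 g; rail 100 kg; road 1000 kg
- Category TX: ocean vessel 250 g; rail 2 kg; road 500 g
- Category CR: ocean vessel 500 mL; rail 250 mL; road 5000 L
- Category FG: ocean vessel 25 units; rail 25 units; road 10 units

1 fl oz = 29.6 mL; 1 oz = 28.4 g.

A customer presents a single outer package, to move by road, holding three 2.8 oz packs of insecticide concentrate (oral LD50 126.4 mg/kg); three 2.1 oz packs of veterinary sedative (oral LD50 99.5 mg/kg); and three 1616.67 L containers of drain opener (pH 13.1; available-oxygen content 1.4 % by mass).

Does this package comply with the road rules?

With oral LD50 126.4 mg/kg (< 200 mg/kg), the insecticide concentrate falls in Category TX.
The veterinary sedative has oral LD50 99.5 mg/kg, which is < 200 mg/kg, so it is Category TX (Toxic).
The drain opener has pH 13.1, which is ≥ 11.5, so it is Category CR (Corrosive).
Total Category TX: (three 2.8 oz packs = 238.56 g) + (three 2.1 oz packs = 178.92 g) = 417.48 g.
417.48 g ≤ 500 g (road limit, Category TX) — within limit.
Category CR quantity: three 1616.67 L containers = 4850.01 L.
4850.01 L ≤ 5000 L (road limit, Category CR) — within limit.
Every hazard category is within its road limit and no segregation rule is violated.

Yes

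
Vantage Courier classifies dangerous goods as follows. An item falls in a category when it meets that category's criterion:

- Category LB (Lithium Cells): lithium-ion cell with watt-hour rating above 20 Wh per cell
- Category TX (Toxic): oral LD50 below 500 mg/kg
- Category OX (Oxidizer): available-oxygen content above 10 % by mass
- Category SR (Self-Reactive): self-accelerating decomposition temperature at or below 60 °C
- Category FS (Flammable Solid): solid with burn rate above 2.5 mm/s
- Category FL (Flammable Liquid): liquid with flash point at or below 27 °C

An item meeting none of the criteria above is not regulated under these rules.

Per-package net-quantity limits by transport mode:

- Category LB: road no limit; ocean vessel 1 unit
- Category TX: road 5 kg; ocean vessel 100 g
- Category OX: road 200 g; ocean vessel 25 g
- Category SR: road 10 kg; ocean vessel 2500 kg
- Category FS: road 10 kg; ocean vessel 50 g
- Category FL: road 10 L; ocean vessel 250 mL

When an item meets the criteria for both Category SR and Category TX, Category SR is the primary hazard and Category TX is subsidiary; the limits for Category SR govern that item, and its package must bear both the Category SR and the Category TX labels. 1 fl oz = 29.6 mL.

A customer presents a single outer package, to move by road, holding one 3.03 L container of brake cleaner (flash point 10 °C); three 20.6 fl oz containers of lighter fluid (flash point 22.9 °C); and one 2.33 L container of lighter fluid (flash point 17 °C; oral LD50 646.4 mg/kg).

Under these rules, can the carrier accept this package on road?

Flash point 10 °C meets the Category FL criterion (Flammable Liquid), so the brake cleaner is Category FL.
Flash point 22.9 °C meets the Category FL criterion (Flammable Liquid), so the lighter fluid is Category FL.
Flash point 17 °C meets the Category FL criterion (Flammable Liquid), so the lighter fluid is Category FL.
Category FL net quantity: 3.03 L + (three 20.6 fl oz containers = 1829.28 mL) + 2.33 L = 7189.28 mL.
7189.28 mL is within the road limit of 10 L for Category FL.

Yes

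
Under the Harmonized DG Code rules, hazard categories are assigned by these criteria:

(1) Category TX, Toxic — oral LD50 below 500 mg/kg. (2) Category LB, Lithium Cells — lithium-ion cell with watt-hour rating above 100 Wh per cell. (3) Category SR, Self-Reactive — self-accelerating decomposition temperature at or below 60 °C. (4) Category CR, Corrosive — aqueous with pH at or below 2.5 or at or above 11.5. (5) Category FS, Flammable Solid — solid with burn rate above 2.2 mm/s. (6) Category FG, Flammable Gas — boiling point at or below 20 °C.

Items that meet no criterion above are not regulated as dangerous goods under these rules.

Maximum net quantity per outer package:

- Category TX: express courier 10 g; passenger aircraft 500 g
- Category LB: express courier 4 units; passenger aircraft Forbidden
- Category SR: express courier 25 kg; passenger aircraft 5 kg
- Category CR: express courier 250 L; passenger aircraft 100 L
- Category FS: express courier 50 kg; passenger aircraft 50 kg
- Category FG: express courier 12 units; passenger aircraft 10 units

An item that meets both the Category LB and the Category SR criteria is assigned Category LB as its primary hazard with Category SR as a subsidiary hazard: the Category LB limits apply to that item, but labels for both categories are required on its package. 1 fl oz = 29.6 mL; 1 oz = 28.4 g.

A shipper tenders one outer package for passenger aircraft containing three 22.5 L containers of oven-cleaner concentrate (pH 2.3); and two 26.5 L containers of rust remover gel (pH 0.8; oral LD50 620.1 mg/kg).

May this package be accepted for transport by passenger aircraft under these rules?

No

With pH 2.3 (≤ 2.5), the oven-cleaner concentrate falls in Category CR.
Rust remover gel: pH 0.8 ≤ 2.5 → Category CR (Corrosive).
Total Category CR: (three 22.5 L containers = 67.5 L) + (two 26.5 L containers = 53 L) = 120.5 L.
That exceeds the Category CR passenger aircraft limit of 100 L.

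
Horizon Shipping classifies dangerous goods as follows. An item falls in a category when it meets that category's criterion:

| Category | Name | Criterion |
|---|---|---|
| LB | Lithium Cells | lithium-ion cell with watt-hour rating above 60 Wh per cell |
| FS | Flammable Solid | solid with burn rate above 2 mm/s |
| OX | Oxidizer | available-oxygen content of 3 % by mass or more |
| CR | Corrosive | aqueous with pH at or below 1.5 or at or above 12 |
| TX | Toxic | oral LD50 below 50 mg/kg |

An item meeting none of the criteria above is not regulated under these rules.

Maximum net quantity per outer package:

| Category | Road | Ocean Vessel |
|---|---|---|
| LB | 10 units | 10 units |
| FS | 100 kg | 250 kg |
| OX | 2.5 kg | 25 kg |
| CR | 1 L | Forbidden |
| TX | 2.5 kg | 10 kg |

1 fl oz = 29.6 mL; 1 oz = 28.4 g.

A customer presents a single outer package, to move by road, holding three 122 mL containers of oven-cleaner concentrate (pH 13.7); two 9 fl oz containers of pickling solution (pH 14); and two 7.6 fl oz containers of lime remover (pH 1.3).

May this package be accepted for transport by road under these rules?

The oven-cleaner concentrate has pH 13.7, which is ≥ 12, so it is Category CR (Corrosive).
Pickling solution: pH 14 ≥ 12 → Category CR (Corrosive).
pH 1.3 meets the Category CR criterion (Corrosive), so the lime remover is Category CR.
Total Category CR: (three 122 mL containers = 366 mL) + (two 9 fl oz containers = 532.8 mL) + (two 7.6 fl oz containers = 449.92 mL) = 1348.72 mL.
1348.72 mL exceeds the road limit of 1 L for Category CR.

No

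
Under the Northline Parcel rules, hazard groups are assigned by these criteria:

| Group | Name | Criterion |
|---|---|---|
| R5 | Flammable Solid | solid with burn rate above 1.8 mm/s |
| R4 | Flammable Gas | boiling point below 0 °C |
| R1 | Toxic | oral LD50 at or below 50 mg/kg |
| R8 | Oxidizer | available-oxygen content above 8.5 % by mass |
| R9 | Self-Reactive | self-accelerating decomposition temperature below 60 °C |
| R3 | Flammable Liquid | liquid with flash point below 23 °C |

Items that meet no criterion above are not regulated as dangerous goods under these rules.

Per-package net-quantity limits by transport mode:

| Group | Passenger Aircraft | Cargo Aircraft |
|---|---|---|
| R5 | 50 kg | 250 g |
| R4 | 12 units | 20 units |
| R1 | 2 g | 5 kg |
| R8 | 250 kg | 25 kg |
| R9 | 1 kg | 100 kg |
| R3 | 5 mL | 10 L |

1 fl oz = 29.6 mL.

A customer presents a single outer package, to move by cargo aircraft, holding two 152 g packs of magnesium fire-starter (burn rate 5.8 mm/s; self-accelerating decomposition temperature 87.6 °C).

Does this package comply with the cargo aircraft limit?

No

With burn rate 5.8 mm/s (> 1.8 mm/s), the magnesium fire-starter falls in Group R5.
Group R5 quantity: two 152 g packs = 304 g.
304 g > 250 g (cargo aircraft limit, Group R5) — over the limit.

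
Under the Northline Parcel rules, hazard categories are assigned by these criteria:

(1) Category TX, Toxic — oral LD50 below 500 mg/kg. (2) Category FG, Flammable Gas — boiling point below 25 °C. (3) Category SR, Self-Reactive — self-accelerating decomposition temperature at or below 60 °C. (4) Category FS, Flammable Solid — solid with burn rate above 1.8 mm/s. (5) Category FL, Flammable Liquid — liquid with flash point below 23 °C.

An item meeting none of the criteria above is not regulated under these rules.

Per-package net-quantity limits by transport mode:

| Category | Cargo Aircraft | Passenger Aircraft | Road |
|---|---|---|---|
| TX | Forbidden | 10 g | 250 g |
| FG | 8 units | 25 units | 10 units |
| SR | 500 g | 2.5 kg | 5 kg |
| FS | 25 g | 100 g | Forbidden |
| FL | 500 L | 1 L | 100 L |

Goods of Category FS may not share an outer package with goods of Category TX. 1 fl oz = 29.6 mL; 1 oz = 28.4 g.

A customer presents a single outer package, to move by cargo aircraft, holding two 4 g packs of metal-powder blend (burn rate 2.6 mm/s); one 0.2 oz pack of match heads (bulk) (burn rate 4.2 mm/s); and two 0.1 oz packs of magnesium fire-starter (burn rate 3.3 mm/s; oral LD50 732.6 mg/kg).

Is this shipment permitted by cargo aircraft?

Burn rate 2.6 mm/s meets the Category FS criterion (Flammable Solid), so the metal-powder blend is Category FS.
With burn rate 4.2 mm/s (> 1.8 mm/s), the match heads (bulk) fall in Category FS.
Magnesium fire-starter: burn rate 3.3 mm/s > 1.8 mm/s → Category FS (Flammable Solid).
Total Category FS: (two 4 g packs = 8 g) + (one 0.2 oz pack = 5.68 g) + (two 0.1 oz packs = 5.68 g) = 19.36 g.
That is within the Category FS cargo aircraft limit of 25 g.

Yes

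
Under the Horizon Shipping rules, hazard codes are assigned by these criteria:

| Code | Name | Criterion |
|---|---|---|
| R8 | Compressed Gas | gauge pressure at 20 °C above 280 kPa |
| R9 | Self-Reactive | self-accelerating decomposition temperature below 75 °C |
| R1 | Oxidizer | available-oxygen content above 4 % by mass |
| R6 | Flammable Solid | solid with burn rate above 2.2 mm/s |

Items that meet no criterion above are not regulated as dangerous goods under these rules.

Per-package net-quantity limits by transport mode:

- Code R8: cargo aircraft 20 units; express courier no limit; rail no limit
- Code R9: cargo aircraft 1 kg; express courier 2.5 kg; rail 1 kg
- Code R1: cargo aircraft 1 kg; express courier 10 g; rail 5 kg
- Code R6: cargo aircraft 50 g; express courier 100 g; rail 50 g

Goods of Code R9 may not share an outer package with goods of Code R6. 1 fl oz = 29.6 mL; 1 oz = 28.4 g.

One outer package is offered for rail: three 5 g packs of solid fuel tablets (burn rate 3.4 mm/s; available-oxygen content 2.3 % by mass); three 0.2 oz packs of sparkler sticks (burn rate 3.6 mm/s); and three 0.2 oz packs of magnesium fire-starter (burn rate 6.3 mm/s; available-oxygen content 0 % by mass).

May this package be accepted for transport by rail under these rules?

Yes

With burn rate 3.4 mm/s (> 2.2 mm/s), the solid fuel tablets fall in Code R6.
The sparkler sticks have burn rate 3.6 mm/s, which is > 2.2 mm/s, so they are Code R6 (Flammable Solid).
With burn rate 6.3 mm/s (> 2.2 mm/s), the magnesium fire-starter falls in Code R6.
Total Code R6: (three 5 g packs = 15 g) + (three 0.2 oz packs = 17.04 g) + (three 0.2 oz packs = 17.04 g) = 49.08 g.
49.08 g is within the rail limit of 50 g for Code R6.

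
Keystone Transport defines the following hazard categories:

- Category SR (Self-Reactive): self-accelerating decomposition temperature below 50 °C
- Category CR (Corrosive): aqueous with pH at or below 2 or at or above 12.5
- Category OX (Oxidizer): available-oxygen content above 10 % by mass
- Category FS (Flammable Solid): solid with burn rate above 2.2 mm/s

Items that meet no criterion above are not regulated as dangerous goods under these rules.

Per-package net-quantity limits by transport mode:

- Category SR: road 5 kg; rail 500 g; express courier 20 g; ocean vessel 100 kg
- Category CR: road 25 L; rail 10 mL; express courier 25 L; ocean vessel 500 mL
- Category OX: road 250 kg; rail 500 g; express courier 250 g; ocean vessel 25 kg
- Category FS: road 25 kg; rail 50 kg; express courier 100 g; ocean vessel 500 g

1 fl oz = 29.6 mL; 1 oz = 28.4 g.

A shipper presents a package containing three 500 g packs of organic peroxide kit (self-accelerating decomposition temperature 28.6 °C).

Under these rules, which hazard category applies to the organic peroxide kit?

Self-accelerating decomposition temperature 28.6 °C meets the Category SR criterion (Self-Reactive), so the organic peroxide kit is Category SR.

Category SR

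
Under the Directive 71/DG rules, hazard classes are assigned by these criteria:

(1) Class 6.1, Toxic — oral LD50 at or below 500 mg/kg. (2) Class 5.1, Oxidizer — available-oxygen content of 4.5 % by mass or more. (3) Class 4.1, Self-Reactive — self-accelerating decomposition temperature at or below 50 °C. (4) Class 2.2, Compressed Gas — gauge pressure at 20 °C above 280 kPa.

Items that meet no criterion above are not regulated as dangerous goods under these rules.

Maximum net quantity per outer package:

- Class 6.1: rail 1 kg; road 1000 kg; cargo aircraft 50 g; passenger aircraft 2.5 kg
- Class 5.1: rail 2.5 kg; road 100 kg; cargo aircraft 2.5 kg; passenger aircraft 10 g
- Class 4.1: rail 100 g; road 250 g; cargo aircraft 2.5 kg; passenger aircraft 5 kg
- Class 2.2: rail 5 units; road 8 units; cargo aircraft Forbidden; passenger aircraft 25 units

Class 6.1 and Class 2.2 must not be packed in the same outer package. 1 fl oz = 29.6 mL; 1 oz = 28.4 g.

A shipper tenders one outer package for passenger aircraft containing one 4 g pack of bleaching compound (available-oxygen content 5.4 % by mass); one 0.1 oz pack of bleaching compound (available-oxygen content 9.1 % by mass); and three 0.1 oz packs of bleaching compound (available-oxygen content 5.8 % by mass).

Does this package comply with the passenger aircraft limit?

Bleaching compound: available-oxygen content 5.4 % by mass ≥ 4.5 % by mass → Class 5.1 (Oxidizer).
The bleaching compound has available-oxygen content 9.1 % by mass, which is ≥ 4.5 % by mass, so it is Class 5.1 (Oxidizer).
Bleaching compound: available-oxygen content 5.8 % by mass ≥ 4.5 % by mass → Class 5.1 (Oxidizer).
Class 5.1 net quantity: 4 g + (one 0.1 oz pack = 2.84 g) + (three 0.1 oz packs = 8.52 g) = 15.36 g.
15.36 g > 10 g (passenger aircraft limit, Class 5.1) — over the limit.

No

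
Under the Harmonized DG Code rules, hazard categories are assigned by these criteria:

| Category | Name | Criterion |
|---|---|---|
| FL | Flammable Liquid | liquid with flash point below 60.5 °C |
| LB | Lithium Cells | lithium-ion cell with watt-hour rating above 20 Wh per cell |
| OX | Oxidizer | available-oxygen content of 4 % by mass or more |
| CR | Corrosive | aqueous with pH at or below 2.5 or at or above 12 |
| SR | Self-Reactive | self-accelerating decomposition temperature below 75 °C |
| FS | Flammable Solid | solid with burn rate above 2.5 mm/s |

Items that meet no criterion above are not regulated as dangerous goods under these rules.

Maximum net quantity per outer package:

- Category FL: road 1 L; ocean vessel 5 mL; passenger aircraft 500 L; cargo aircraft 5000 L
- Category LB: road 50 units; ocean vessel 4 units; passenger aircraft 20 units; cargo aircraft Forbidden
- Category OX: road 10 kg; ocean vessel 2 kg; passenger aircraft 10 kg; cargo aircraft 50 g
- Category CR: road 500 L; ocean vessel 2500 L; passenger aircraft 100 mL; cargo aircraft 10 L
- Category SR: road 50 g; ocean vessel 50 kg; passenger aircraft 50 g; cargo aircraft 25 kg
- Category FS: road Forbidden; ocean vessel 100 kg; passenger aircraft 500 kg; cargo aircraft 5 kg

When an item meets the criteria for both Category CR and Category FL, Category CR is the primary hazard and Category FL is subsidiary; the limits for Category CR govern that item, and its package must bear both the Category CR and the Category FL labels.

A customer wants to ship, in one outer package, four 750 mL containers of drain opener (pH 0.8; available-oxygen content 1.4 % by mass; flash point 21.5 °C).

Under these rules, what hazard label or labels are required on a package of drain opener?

Category CR and FL

The drain opener has pH 0.8, which is ≤ 2.5, so it is Category CR (Corrosive).
The drain opener has flash point 21.5 °C, which is < 60.5 °C, so it is Category FL (Flammable Liquid).
By the precedence rule Category CR is primary and Category FL is subsidiary, and that rule requires both labels on the package.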